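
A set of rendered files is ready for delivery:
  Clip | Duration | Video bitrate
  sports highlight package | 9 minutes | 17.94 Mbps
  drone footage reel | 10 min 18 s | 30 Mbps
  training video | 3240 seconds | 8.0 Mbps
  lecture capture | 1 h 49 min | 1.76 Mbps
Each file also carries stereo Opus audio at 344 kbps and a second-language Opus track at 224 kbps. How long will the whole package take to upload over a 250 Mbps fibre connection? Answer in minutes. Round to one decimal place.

Audio total: 344 + 224 = 568 kbps = 0.568 Mbps.
sports highlight package: 18.508 Mbps × 540 s = 9994.3 Mb
drone footage reel: 30.568 Mbps × 618 s = 18891.0 Mb
training video: 8.568 Mbps × 3240 s = 27760.3 Mb
lecture capture: 2.328 Mbps × 6540 s = 15225.1 Mb
Total: 71870.8 Mb = 8983.8 MB.
At 250 Mbps: 71870.8 / 250 = 287 s ≈ 4.79 minutes.

4.8 minutes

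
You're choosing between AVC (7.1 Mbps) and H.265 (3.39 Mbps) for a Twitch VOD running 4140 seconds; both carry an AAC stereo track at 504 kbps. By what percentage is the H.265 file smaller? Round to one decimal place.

48.8%

Audio: 504 kbps = 0.504 Mbps.
AVC: 7.604 Mbps × 4140 s = 31480.6 Mb = 3.935 GB.
H.265: 3.894 Mbps × 4140 s = 16121.2 Mb = 2.015 GB.
Reduction: (1 − 2.015/3.935) × 100 = 48.79%.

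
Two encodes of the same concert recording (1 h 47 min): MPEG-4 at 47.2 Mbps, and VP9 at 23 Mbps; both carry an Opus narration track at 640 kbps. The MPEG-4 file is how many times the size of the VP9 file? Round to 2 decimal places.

1 h 47 min = 107 min = 6420 s
Audio: 640 kbps = 0.640 Mbps.
MPEG-4: 47.840 Mbps × 6420 s = 307132.8 Mb = 38.392 GB.
VP9: 23.640 Mbps × 6420 s = 151768.8 Mb = 18.971 GB.
Ratio: 38.392 / 18.971 = 2.024.

2.02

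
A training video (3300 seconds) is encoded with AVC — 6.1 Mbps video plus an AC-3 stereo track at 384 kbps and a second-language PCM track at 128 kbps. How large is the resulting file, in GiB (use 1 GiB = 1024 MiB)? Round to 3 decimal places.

Audio total: 384 + 128 = 512 kbps = 0.512 Mbps.
Total bitrate: 6.1 + 0.512 = 6.612 Mbps.
Stream data: 6.612 Mbps × 3300 s = 21819.6 Mb.
21,820 Mb = 2,727,450,000 bytes ÷ 1,073,741,824 = 2.540 GiB.

2.540 GiB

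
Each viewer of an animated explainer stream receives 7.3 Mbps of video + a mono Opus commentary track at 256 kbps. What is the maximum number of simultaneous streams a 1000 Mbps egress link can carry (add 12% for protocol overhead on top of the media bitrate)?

118

Audio: 256 kbps = 0.256 Mbps.
Per-viewer media rate: 7.556 Mbps.
On the wire with 12% overhead: 8.463 Mbps.
1000 Mbps = 1,000 Mbps; 1,000 / 8.463 = 118.17 → 118 viewers.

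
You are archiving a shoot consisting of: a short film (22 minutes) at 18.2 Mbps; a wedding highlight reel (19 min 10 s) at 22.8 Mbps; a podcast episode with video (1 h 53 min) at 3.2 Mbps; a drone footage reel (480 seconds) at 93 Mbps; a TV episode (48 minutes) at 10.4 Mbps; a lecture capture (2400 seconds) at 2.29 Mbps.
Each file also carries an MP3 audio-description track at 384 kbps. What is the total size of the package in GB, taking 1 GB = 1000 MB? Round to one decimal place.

Audio: 384 kbps = 0.384 Mbps.
short film: 18.584 Mbps × 1320 s = 24530.9 Mb
wedding highlight reel: 23.184 Mbps × 1150 s = 26661.6 Mb
podcast episode with video: 3.584 Mbps × 6780 s = 24299.5 Mb
drone footage reel: 93.384 Mbps × 480 s = 44824.3 Mb
TV episode: 10.784 Mbps × 2880 s = 31057.9 Mb
lecture capture: 2.674 Mbps × 2400 s = 6417.6 Mb
Total: 157791.8 Mb = 19724.0 MB.
= 19.72 GB.

19.7 GB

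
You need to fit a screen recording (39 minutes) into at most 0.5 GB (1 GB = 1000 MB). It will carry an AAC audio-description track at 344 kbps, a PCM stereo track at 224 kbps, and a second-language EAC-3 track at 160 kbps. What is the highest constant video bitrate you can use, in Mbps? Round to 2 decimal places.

0.98 Mbps

Budget: 0.5 GB = 4000.0 Mb.
39 min = 2340 s
Total bitrate budget: 4000.0 Mb / 2340 s = 1.709 Mbps.
Audio total: 344 + 224 + 160 = 728 kbps = 0.728 Mbps.
Video: 1.709 − 0.728 = 0.981 Mbps.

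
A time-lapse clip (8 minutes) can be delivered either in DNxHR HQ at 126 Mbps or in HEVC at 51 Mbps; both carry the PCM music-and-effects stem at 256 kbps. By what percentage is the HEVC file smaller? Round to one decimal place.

59.4%

8 min = 480 s
Audio: 256 kbps = 0.256 Mbps.
DNxHR HQ: 126.256 Mbps × 480 s = 60602.9 Mb = 7.055 GiB.
HEVC: 51.256 Mbps × 480 s = 24602.9 Mb = 2.864 GiB.
Reduction: (1 − 2.864/7.055) × 100 = 59.40%.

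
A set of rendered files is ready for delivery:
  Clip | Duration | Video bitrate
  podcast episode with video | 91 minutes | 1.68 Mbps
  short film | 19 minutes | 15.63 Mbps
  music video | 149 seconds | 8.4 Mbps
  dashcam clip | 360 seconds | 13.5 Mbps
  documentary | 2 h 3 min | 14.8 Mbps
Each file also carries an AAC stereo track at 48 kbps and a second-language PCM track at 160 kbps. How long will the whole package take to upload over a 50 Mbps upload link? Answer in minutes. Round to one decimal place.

48.4 minutes

Audio total: 48 + 160 = 208 kbps = 0.208 Mbps.
podcast episode with video: 1.888 Mbps × 5460 s = 10308.5 Mb
short film: 15.838 Mbps × 1140 s = 18055.3 Mb
music video: 8.608 Mbps × 149 s = 1282.6 Mb
dashcam clip: 13.708 Mbps × 360 s = 4934.9 Mb
documentary: 15.008 Mbps × 7380 s = 110759.0 Mb
Total: 145340.3 Mb = 18167.5 MB.
At 50 Mbps: 145340.3 / 50 = 2907 s ≈ 48.4 minutes.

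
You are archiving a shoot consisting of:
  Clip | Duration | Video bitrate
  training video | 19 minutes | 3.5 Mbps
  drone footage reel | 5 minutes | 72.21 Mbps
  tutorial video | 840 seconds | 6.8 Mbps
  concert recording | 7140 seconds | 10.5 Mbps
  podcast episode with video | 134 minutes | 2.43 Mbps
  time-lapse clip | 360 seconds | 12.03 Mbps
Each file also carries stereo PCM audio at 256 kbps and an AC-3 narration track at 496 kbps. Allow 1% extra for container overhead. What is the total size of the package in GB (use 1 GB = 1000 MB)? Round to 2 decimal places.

Audio total: 256 + 496 = 752 kbps = 0.752 Mbps.
training video: 4.252 Mbps × 1140 s × 1.01 = 4895.8 Mb
drone footage reel: 72.962 Mbps × 300 s × 1.01 = 22107.5 Mb
tutorial video: 7.552 Mbps × 840 s × 1.01 = 6407.1 Mb
concert recording: 11.252 Mbps × 7140 s × 1.01 = 81142.7 Mb
podcast episode with video: 3.182 Mbps × 8040 s × 1.01 = 25839.1 Mb
time-lapse clip: 12.782 Mbps × 360 s × 1.01 = 4647.5 Mb
Total: 145039.7 Mb = 18130.0 MB.
= 18.13 GB.

18.13 GB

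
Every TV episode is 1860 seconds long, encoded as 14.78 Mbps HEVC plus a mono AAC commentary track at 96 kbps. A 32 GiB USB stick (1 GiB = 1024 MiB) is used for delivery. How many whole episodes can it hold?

Audio: 96 kbps = 0.096 Mbps.
Total bitrate: 14.876 Mbps.
Per item: 14.876 Mbps × 1860 s = 27,669 Mb = 3,459 MB.
Capacity: 32 GiB = 274,878 Mb; 9.93 items → 9 complete.

9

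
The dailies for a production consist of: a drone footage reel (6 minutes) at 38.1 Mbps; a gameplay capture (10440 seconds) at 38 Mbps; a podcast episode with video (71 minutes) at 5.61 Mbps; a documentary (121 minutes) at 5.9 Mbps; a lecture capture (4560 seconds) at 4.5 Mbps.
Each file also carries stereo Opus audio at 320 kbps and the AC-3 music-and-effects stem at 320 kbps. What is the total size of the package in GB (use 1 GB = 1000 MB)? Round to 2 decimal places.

64.36 GB

Audio total: 320 + 320 = 640 kbps = 0.640 Mbps.
drone footage reel: 38.740 Mbps × 360 s = 13946.4 Mb
gameplay capture: 38.640 Mbps × 10440 s = 403401.6 Mb
podcast episode with video: 6.250 Mbps × 4260 s = 26625.0 Mb
documentary: 6.540 Mbps × 7260 s = 47480.4 Mb
lecture capture: 5.140 Mbps × 4560 s = 23438.4 Mb
Total: 514891.8 Mb = 64361.5 MB.
= 64.36 GB.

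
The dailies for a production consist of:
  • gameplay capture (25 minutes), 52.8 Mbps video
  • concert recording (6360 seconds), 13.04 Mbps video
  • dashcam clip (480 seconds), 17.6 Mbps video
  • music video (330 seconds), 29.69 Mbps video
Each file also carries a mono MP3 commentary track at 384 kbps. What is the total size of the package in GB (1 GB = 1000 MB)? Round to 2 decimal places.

Audio: 384 kbps = 0.384 Mbps.
gameplay capture: 53.184 Mbps × 1500 s = 79776.0 Mb
concert recording: 13.424 Mbps × 6360 s = 85376.6 Mb
dashcam clip: 17.984 Mbps × 480 s = 8632.3 Mb
music video: 30.074 Mbps × 330 s = 9924.4 Mb
Total: 183709.4 Mb = 22963.7 MB.
= 22.96 GB.

22.96 GB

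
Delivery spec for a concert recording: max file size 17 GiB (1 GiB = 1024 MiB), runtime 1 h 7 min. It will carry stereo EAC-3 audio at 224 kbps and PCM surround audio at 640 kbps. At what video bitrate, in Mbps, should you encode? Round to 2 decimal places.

Budget: 17 GiB = 146028.9 Mb.
1 h 7 min = 67 min = 4020 s
Total bitrate budget: 146028.9 Mb / 4020 s = 36.326 Mbps.
Audio total: 224 + 640 = 864 kbps = 0.864 Mbps.
Video: 36.326 − 0.864 = 35.462 Mbps.

35.46 Mbps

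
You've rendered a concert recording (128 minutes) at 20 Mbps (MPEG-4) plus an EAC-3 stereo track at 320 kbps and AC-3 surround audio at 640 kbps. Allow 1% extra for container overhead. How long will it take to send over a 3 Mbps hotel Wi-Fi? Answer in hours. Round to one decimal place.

15.1 hours

128 min = 7680 s
Audio total: 320 + 640 = 960 kbps = 0.960 Mbps.
Total bitrate: 20.960 Mbps.
File: 20.960 Mbps × 7680 s = 160972.8 Mb.
With 1% container overhead: ×1.01. → 162582.5 Mb.
At 3 Mbps: 162582.5 / 3 = 54194.2 s ≈ 15.1 hours.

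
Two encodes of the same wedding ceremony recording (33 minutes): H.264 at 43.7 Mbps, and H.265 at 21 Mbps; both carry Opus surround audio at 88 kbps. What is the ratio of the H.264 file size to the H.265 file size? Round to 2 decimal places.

2.08

33 min = 1980 s
Audio: 88 kbps = 0.088 Mbps.
H.264: 43.788 Mbps × 1980 s = 86700.2 Mb = 10.093 GiB.
H.265: 21.088 Mbps × 1980 s = 41754.2 Mb = 4.861 GiB.
Ratio: 10.093 / 4.861 = 2.076.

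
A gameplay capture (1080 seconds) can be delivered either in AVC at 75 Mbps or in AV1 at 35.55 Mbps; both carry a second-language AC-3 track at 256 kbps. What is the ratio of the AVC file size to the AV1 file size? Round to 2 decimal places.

2.10

Audio: 256 kbps = 0.256 Mbps.
AVC: 75.256 Mbps × 1080 s = 81276.5 Mb = 9.462 GiB.
AV1: 35.806 Mbps × 1080 s = 38670.5 Mb = 4.502 GiB.
Ratio: 9.462 / 4.502 = 2.102.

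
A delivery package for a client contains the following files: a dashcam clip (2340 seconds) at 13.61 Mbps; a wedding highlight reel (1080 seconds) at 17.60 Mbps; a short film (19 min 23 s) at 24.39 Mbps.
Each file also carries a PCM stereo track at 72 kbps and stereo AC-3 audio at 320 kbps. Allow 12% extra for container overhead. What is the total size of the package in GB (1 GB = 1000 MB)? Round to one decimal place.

Audio total: 72 + 320 = 392 kbps = 0.392 Mbps.
dashcam clip: 14.002 Mbps × 2340 s × 1.12 = 36696.4 Mb
wedding highlight reel: 17.992 Mbps × 1080 s × 1.12 = 21763.1 Mb
short film: 24.782 Mbps × 1163 s × 1.12 = 32280.0 Mb
Total: 90739.6 Mb = 11342.5 MB.
= 11.34 GB.

11.3 GB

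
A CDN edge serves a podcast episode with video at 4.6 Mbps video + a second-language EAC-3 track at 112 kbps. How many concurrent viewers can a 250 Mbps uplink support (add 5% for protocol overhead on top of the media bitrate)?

Audio: 112 kbps = 0.112 Mbps.
Per-viewer media rate: 4.712 Mbps.
On the wire with 5% overhead: 4.948 Mbps.
250 Mbps = 250.0 Mbps; 250.0 / 4.948 = 50.53 → 50 viewers.

50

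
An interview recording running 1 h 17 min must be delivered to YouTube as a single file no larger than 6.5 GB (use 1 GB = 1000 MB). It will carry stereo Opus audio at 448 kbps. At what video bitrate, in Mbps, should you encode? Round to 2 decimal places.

10.81 Mbps

Budget: 6.5 GB = 52000.0 Mb.
1 h 17 min = 77 min = 4620 s
Total bitrate budget: 52000.0 Mb / 4620 s = 11.255 Mbps.
Audio: 448 kbps = 0.448 Mbps.
Video: 11.255 − 0.448 = 10.807 Mbps.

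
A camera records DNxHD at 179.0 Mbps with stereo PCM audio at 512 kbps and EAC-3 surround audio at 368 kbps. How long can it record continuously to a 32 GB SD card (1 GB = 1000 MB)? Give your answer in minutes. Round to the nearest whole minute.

24 minutes

Audio total: 512 + 368 = 880 kbps = 0.880 Mbps.
Total bitrate: 179.0 + 0.880 = 179.880 Mbps.
Capacity: 32 GB = 256,000 Mb.
Recording time: 256,000 / 179.880 = 1,423 s ≈ 23.7 minutes.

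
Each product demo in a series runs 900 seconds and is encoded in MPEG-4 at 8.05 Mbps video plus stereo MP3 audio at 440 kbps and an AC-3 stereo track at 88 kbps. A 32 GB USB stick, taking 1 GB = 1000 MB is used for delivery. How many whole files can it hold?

Audio total: 440 + 88 = 528 kbps = 0.528 Mbps.
Total bitrate: 8.578 Mbps.
Per item: 8.578 Mbps × 900 s = 7,720 Mb = 965.0 MB.
Capacity: 32 GB = 256,000 Mb; 33.16 items → 33 complete.

33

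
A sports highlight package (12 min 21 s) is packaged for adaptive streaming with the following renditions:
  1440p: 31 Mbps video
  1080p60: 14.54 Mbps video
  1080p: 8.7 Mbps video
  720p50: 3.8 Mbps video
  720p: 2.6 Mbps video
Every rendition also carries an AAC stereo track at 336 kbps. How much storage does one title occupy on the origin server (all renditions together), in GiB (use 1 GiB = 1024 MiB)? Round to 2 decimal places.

12 min 21 s = 741 s
Audio: 336 kbps = 0.336 Mbps.
Sum of rendition bitrates: (31+0.336) + (14.54+0.336) + (8.7+0.336) + (3.8+0.336) + (2.6+0.336) = 62.320 Mbps.
× 741 s = 46,179 Mb = 5,772 MB = 5.376 GiB.

5.38 GiB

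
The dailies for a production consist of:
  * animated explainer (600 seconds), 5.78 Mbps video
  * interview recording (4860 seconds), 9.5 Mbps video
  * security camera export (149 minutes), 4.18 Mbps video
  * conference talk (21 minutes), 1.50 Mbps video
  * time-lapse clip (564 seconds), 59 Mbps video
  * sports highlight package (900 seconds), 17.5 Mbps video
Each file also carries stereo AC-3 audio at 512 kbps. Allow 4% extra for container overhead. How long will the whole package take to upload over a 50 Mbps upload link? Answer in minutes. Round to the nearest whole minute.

Audio: 512 kbps = 0.512 Mbps.
animated explainer: 6.292 Mbps × 600 s × 1.04 = 3926.2 Mb
interview recording: 10.012 Mbps × 4860 s × 1.04 = 50604.7 Mb
security camera export: 4.692 Mbps × 8940 s × 1.04 = 43624.3 Mb
conference talk: 2.012 Mbps × 1260 s × 1.04 = 2636.5 Mb
time-lapse clip: 59.512 Mbps × 564 s × 1.04 = 34907.4 Mb
sports highlight package: 18.012 Mbps × 900 s × 1.04 = 16859.2 Mb
Total: 152558.3 Mb = 19069.8 MB.
At 50 Mbps: 152558.3 / 50 = 3051 s ≈ 50.9 minutes.

51 minutes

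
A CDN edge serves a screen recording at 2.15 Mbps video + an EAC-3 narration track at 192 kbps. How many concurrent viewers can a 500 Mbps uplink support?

Audio: 192 kbps = 0.192 Mbps.
Per-viewer media rate: 2.342 Mbps.
500 Mbps = 500.0 Mbps; 500.0 / 2.342 = 213.49 → 213 viewers.

213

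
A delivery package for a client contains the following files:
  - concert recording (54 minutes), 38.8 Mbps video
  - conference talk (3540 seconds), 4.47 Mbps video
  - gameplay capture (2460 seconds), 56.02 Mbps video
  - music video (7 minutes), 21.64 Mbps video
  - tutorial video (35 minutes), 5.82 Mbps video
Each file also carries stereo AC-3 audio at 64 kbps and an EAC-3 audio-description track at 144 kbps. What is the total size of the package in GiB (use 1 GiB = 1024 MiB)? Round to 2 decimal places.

35.29 GiB

Audio total: 64 + 144 = 208 kbps = 0.208 Mbps.
concert recording: 39.008 Mbps × 3240 s = 126385.9 Mb
conference talk: 4.678 Mbps × 3540 s = 16560.1 Mb
gameplay capture: 56.228 Mbps × 2460 s = 138320.9 Mb
music video: 21.848 Mbps × 420 s = 9176.2 Mb
tutorial video: 6.028 Mbps × 2100 s = 12658.8 Mb
Total: 303101.9 Mb = 37887.7 MB.
= 35.29 GiB.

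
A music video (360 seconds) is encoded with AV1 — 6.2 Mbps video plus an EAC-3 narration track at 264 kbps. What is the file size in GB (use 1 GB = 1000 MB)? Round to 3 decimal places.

0.291 GB

Audio: 264 kbps = 0.264 Mbps.
Total bitrate: 6.2 + 0.264 = 6.464 Mbps.
Stream data: 6.464 Mbps × 360 s = 2327.0 Mb.
2,327 Mb ÷ 8 = 290.9 MB → 0.2909 GB.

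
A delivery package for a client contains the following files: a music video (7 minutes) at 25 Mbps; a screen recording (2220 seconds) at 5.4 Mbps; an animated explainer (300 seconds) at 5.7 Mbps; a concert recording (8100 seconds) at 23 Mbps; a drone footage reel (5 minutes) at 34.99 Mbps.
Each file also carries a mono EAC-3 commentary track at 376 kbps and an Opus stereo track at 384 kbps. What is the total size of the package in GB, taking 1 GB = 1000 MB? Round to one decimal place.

28.7 GB

Audio total: 376 + 384 = 760 kbps = 0.760 Mbps.
music video: 25.760 Mbps × 420 s = 10819.2 Mb
screen recording: 6.160 Mbps × 2220 s = 13675.2 Mb
animated explainer: 6.460 Mbps × 300 s = 1938.0 Mb
concert recording: 23.760 Mbps × 8100 s = 192456.0 Mb
drone footage reel: 35.750 Mbps × 300 s = 10725.0 Mb
Total: 229613.4 Mb = 28701.7 MB.
= 28.70 GB.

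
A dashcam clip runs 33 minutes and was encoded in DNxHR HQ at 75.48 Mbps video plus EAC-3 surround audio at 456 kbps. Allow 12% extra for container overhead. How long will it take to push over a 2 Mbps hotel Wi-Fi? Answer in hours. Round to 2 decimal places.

23.39 hours

33 min = 1980 s
Audio: 456 kbps = 0.456 Mbps.
Total bitrate: 75.936 Mbps.
File: 75.936 Mbps × 1980 s = 150353.3 Mb.
With 12% container overhead: ×1.12. → 168395.7 Mb.
At 2 Mbps: 168395.7 / 2 = 84197.8 s ≈ 23.4 hours.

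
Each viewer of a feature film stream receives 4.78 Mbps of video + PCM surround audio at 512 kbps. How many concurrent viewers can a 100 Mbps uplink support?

Audio: 512 kbps = 0.512 Mbps.
Per-viewer media rate: 5.292 Mbps.
100 Mbps = 100.0 Mbps; 100.0 / 5.292 = 18.90 → 18 viewers.

18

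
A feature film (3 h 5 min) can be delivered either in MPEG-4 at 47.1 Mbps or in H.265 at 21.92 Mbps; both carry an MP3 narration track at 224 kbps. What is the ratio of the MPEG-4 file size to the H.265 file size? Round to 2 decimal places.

2.14

3 h 5 min = 185 min = 11100 s
Audio: 224 kbps = 0.224 Mbps.
MPEG-4: 47.324 Mbps × 11100 s = 525296.4 Mb = 65.662 GB.
H.265: 22.144 Mbps × 11100 s = 245798.4 Mb = 30.725 GB.
Ratio: 65.662 / 30.725 = 2.137.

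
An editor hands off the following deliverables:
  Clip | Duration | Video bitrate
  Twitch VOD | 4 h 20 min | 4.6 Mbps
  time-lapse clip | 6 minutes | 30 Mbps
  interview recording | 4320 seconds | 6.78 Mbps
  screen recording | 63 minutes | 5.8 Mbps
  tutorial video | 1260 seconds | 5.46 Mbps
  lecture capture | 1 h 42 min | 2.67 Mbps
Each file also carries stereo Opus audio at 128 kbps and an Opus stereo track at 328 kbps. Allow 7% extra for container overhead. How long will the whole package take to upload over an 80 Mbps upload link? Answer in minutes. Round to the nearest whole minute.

Audio total: 128 + 328 = 456 kbps = 0.456 Mbps.
Twitch VOD: 5.056 Mbps × 15600 s × 1.07 = 84394.8 Mb
time-lapse clip: 30.456 Mbps × 360 s × 1.07 = 11731.7 Mb
interview recording: 7.236 Mbps × 4320 s × 1.07 = 33447.7 Mb
screen recording: 6.256 Mbps × 3780 s × 1.07 = 25303.0 Mb
tutorial video: 5.916 Mbps × 1260 s × 1.07 = 7976.0 Mb
lecture capture: 3.126 Mbps × 6120 s × 1.07 = 20470.3 Mb
Total: 183323.4 Mb = 22915.4 MB.
At 80 Mbps: 183323.4 / 80 = 2292 s ≈ 38.2 minutes.

38 minutes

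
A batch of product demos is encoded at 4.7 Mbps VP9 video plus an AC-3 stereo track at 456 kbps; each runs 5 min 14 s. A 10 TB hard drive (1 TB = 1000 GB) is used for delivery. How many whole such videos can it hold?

5 min 14 s = 314 s
Audio: 456 kbps = 0.456 Mbps.
Total bitrate: 5.156 Mbps.
Per item: 5.156 Mbps × 314 s = 1,619 Mb = 202.4 MB.
Capacity: 10 TB = 80,000,000 Mb; 49413.71 items → 49413 complete.

49413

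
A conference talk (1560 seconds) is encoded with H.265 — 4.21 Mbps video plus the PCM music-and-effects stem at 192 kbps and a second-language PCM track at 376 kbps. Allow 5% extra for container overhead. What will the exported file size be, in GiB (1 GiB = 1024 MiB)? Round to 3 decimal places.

0.911 GiB

Audio total: 192 + 376 = 568 kbps = 0.568 Mbps.
Total bitrate: 4.21 + 0.568 = 4.778 Mbps.
Stream data: 4.778 Mbps × 1560 s = 7453.7 Mb.
With 5% container overhead: ×1.05.
7,826 Mb = 978,295,500 bytes ÷ 1,073,741,824 = 0.9111 GiB.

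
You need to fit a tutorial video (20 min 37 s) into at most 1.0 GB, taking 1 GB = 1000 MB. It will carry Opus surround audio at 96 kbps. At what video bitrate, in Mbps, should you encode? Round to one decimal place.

6.4 Mbps

Budget: 1.0 GB = 8000.0 Mb.
20 min 37 s = 1237 s
Total bitrate budget: 8000.0 Mb / 1237 s = 6.467 Mbps.
Audio: 96 kbps = 0.096 Mbps.
Video: 6.467 − 0.096 = 6.371 Mbps.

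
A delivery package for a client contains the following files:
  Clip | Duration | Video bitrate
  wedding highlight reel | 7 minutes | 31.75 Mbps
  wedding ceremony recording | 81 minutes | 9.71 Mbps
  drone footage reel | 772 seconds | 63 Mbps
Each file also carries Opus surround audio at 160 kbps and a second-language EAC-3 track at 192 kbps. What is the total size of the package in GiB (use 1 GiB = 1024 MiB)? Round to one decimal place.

13.0 GiB

Audio total: 160 + 192 = 352 kbps = 0.352 Mbps.
wedding highlight reel: 32.102 Mbps × 420 s = 13482.8 Mb
wedding ceremony recording: 10.062 Mbps × 4860 s = 48901.3 Mb
drone footage reel: 63.352 Mbps × 772 s = 48907.7 Mb
Total: 111291.9 Mb = 13911.5 MB.
= 12.96 GiB.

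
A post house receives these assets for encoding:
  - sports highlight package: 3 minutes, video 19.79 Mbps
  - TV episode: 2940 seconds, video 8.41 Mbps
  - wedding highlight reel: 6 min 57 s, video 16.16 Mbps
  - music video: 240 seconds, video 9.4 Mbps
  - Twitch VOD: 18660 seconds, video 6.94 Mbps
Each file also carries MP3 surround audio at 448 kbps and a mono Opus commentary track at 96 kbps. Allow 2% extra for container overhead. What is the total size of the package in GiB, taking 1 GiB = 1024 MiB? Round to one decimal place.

Audio total: 448 + 96 = 544 kbps = 0.544 Mbps.
sports highlight package: 20.334 Mbps × 180 s × 1.02 = 3733.3 Mb
TV episode: 8.954 Mbps × 2940 s × 1.02 = 26851.3 Mb
wedding highlight reel: 16.704 Mbps × 417 s × 1.02 = 7104.9 Mb
music video: 9.944 Mbps × 240 s × 1.02 = 2434.3 Mb
Twitch VOD: 7.484 Mbps × 18660 s × 1.02 = 142444.5 Mb
Total: 182568.2 Mb = 22821.0 MB.
= 21.25 GiB.

21.3 GiB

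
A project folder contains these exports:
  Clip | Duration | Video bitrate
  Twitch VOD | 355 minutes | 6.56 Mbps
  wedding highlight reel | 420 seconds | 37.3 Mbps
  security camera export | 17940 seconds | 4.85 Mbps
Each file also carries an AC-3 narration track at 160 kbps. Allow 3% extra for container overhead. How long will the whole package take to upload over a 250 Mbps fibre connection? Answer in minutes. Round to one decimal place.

17.1 minutes

Audio: 160 kbps = 0.160 Mbps.
Twitch VOD: 6.720 Mbps × 21300 s × 1.03 = 147430.1 Mb
wedding highlight reel: 37.460 Mbps × 420 s × 1.03 = 16205.2 Mb
security camera export: 5.010 Mbps × 17940 s × 1.03 = 92575.8 Mb
Total: 256211.1 Mb = 32026.4 MB.
At 250 Mbps: 256211.1 / 250 = 1025 s ≈ 17.1 minutes.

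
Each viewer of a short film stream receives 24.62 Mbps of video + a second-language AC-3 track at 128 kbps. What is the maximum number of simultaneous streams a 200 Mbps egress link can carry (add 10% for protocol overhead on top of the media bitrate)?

7

Audio: 128 kbps = 0.128 Mbps.
Per-viewer media rate: 24.748 Mbps.
On the wire with 10% overhead: 27.223 Mbps.
200 Mbps = 200.0 Mbps; 200.0 / 27.223 = 7.35 → 7 viewers.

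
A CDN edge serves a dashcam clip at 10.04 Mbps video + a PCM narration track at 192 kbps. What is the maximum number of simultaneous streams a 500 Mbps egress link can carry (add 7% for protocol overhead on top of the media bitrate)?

45

Audio: 192 kbps = 0.192 Mbps.
Per-viewer media rate: 10.232 Mbps.
On the wire with 7% overhead: 10.948 Mbps.
500 Mbps = 500.0 Mbps; 500.0 / 10.948 = 45.67 → 45 viewers.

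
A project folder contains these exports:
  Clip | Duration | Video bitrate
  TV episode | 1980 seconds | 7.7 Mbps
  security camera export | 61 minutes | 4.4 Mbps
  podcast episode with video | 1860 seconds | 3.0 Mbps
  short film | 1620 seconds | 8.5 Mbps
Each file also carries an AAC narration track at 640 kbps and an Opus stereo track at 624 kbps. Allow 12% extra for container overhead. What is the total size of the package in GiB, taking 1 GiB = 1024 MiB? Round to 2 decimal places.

Audio total: 640 + 624 = 1264 kbps = 1.264 Mbps.
TV episode: 8.964 Mbps × 1980 s × 1.12 = 19878.6 Mb
security camera export: 5.664 Mbps × 3660 s × 1.12 = 23217.9 Mb
podcast episode with video: 4.264 Mbps × 1860 s × 1.12 = 8882.8 Mb
short film: 9.764 Mbps × 1620 s × 1.12 = 17715.8 Mb
Total: 69695.0 Mb = 8711.9 MB.
= 8.114 GiB.

8.11 GiB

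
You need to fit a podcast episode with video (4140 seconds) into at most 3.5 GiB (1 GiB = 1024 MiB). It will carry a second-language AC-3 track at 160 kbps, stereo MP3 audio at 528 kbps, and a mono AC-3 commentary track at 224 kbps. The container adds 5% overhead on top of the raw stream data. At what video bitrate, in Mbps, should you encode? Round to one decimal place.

Budget: 3.5 GiB = 30064.8 Mb.
Stream payload after overhead: 30064.8 / 1.05 = 28633.1 Mb.
Total bitrate budget: 28633.1 Mb / 4140 s = 6.916 Mbps.
Audio total: 160 + 528 + 224 = 912 kbps = 0.912 Mbps.
Video: 6.916 − 0.912 = 6.004 Mbps.

6.0 Mbps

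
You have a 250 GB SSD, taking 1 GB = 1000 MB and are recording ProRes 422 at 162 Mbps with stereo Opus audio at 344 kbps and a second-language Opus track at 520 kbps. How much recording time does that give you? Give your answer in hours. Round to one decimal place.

3.4 hours

Audio total: 344 + 520 = 864 kbps = 0.864 Mbps.
Total bitrate: 162 + 0.864 = 162.864 Mbps.
Capacity: 250 GB = 2,000,000 Mb.
Recording time: 2,000,000 / 162.864 = 12,280 s ≈ 3.41 hours.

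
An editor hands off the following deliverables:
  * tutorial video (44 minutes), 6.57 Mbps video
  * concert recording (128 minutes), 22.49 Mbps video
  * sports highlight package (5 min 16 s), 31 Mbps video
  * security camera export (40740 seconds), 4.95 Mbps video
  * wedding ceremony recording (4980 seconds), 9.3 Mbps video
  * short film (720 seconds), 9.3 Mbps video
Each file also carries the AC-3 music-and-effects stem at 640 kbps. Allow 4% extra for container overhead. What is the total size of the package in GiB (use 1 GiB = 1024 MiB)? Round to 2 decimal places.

Audio: 640 kbps = 0.640 Mbps.
tutorial video: 7.210 Mbps × 2640 s × 1.04 = 19795.8 Mb
concert recording: 23.130 Mbps × 7680 s × 1.04 = 184743.9 Mb
sports highlight package: 31.640 Mbps × 316 s × 1.04 = 10398.2 Mb
security camera export: 5.590 Mbps × 40740 s × 1.04 = 236846.1 Mb
wedding ceremony recording: 9.940 Mbps × 4980 s × 1.04 = 51481.2 Mb
short film: 9.940 Mbps × 720 s × 1.04 = 7443.1 Mb
Total: 510708.3 Mb = 63838.5 MB.
= 59.45 GiB.

59.45 GiB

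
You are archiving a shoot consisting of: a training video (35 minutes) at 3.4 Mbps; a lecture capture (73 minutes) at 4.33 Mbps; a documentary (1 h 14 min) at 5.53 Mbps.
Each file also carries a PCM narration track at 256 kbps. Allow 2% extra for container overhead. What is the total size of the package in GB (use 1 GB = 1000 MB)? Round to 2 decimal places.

Audio: 256 kbps = 0.256 Mbps.
training video: 3.656 Mbps × 2100 s × 1.02 = 7831.2 Mb
lecture capture: 4.586 Mbps × 4380 s × 1.02 = 20488.4 Mb
documentary: 5.786 Mbps × 4440 s × 1.02 = 26203.6 Mb
Total: 54523.2 Mb = 6815.4 MB.
= 6.815 GB.

6.82 GB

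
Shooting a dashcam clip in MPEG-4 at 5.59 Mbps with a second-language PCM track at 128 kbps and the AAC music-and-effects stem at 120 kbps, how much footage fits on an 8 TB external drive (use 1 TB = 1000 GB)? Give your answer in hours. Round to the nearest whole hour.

Audio total: 128 + 120 = 248 kbps = 0.248 Mbps.
Total bitrate: 5.59 + 0.248 = 5.838 Mbps.
Capacity: 8 TB = 64,000,000 Mb.
Recording time: 64,000,000 / 5.838 = 10,962,658 s ≈ 3,045 hours.

3045 hours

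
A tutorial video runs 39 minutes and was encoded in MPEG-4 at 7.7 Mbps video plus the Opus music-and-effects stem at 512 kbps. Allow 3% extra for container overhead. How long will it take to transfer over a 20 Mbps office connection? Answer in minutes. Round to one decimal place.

16.5 minutes

39 min = 2340 s
Audio: 512 kbps = 0.512 Mbps.
Total bitrate: 8.212 Mbps.
File: 8.212 Mbps × 2340 s = 19216.1 Mb.
With 3% container overhead: ×1.03. → 19792.6 Mb.
At 20 Mbps: 19792.6 / 20 = 989.6 s ≈ 16.5 minutes.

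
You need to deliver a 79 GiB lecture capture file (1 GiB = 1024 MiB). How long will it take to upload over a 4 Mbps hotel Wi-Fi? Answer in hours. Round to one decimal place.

File: 79 GiB = 678604.8 Mb.
At 4 Mbps: 678604.8 / 4 = 169651.2 s ≈ 47.1 hours.

47.1 hours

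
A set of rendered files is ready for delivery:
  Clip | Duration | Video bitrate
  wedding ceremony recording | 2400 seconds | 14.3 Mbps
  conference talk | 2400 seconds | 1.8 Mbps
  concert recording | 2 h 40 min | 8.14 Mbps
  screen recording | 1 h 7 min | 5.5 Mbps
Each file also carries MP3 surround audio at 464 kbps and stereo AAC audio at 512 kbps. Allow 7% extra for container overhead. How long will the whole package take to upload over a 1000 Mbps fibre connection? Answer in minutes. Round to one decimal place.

Audio total: 464 + 512 = 976 kbps = 0.976 Mbps.
wedding ceremony recording: 15.276 Mbps × 2400 s × 1.07 = 39228.8 Mb
conference talk: 2.776 Mbps × 2400 s × 1.07 = 7128.8 Mb
concert recording: 9.116 Mbps × 9600 s × 1.07 = 93639.6 Mb
screen recording: 6.476 Mbps × 4020 s × 1.07 = 27855.9 Mb
Total: 167853.0 Mb = 20981.6 MB.
At 1000 Mbps: 167853.0 / 1000 = 168 s ≈ 2.8 minutes.

2.8 minutes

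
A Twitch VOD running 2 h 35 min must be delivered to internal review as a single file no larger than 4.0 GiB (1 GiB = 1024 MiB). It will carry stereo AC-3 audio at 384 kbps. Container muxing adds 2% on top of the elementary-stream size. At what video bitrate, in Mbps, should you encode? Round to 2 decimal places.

Budget: 4.0 GiB = 34359.7 Mb.
Stream payload after overhead: 34359.7 / 1.02 = 33686.0 Mb.
2 h 35 min = 155 min = 9300 s
Total bitrate budget: 33686.0 Mb / 9300 s = 3.622 Mbps.
Audio: 384 kbps = 0.384 Mbps.
Video: 3.622 − 0.384 = 3.238 Mbps.

3.24 Mbps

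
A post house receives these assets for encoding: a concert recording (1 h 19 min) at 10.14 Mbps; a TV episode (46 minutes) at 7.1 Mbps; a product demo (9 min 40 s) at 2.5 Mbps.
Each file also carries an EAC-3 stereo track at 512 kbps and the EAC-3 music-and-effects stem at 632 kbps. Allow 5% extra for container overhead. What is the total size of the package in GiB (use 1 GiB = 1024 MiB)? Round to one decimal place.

9.6 GiB

Audio total: 512 + 632 = 1144 kbps = 1.144 Mbps.
concert recording: 11.284 Mbps × 4740 s × 1.05 = 56160.5 Mb
TV episode: 8.244 Mbps × 2760 s × 1.05 = 23891.1 Mb
product demo: 3.644 Mbps × 580 s × 1.05 = 2219.2 Mb
Total: 82270.8 Mb = 10283.8 MB.
= 9.578 GiB.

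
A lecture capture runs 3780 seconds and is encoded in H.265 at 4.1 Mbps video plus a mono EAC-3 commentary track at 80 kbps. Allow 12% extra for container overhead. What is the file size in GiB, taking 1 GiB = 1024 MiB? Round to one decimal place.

Audio: 80 kbps = 0.080 Mbps.
Total bitrate: 4.1 + 0.080 = 4.180 Mbps.
Stream data: 4.180 Mbps × 3780 s = 15800.4 Mb.
With 12% container overhead: ×1.12.
17,696 Mb = 2,212,056,000 bytes ÷ 1,073,741,824 = 2.060 GiB.

2.1 GiB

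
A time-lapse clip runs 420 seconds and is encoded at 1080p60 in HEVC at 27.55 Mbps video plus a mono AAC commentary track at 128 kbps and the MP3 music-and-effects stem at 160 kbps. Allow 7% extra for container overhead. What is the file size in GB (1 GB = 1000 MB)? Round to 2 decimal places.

Audio total: 128 + 160 = 288 kbps = 0.288 Mbps.
Total bitrate: 27.55 + 0.288 = 27.838 Mbps.
Stream data: 27.838 Mbps × 420 s = 11692.0 Mb.
With 7% container overhead: ×1.07.
12,510 Mb ÷ 8 = 1,564 MB → 1.564 GB.

1.56 GB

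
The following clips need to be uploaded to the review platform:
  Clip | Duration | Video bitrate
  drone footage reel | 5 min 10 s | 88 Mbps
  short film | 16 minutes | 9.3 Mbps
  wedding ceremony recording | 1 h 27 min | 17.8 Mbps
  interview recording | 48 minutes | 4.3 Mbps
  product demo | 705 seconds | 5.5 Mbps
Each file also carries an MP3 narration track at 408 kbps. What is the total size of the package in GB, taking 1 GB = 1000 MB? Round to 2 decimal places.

18.69 GB

Audio: 408 kbps = 0.408 Mbps.
drone footage reel: 88.408 Mbps × 310 s = 27406.5 Mb
short film: 9.708 Mbps × 960 s = 9319.7 Mb
wedding ceremony recording: 18.208 Mbps × 5220 s = 95045.8 Mb
interview recording: 4.708 Mbps × 2880 s = 13559.0 Mb
product demo: 5.908 Mbps × 705 s = 4165.1 Mb
Total: 149496.1 Mb = 18687.0 MB.
= 18.69 GB.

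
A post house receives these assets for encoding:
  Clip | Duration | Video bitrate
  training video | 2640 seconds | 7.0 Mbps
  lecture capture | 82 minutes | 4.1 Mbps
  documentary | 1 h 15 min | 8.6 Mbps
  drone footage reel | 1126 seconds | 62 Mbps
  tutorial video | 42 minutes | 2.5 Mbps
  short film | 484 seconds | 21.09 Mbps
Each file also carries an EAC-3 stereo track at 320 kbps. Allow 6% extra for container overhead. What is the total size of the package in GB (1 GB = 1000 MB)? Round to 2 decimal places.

Audio: 320 kbps = 0.320 Mbps.
training video: 7.320 Mbps × 2640 s × 1.06 = 20484.3 Mb
lecture capture: 4.420 Mbps × 4920 s × 1.06 = 23051.2 Mb
documentary: 8.920 Mbps × 4500 s × 1.06 = 42548.4 Mb
drone footage reel: 62.320 Mbps × 1126 s × 1.06 = 74382.7 Mb
tutorial video: 2.820 Mbps × 2520 s × 1.06 = 7532.8 Mb
short film: 21.410 Mbps × 484 s × 1.06 = 10984.2 Mb
Total: 178983.5 Mb = 22372.9 MB.
= 22.37 GB.

22.37 GB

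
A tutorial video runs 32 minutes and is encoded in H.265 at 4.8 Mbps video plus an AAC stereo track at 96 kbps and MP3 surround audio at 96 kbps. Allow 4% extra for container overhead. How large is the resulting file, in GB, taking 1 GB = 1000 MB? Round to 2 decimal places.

32 min = 1920 s
Audio total: 96 + 96 = 192 kbps = 0.192 Mbps.
Total bitrate: 4.8 + 0.192 = 4.992 Mbps.
Stream data: 4.992 Mbps × 1920 s = 9584.6 Mb.
With 4% container overhead: ×1.04.
9,968 Mb ÷ 8 = 1,246 MB → 1.246 GB.

1.25 GB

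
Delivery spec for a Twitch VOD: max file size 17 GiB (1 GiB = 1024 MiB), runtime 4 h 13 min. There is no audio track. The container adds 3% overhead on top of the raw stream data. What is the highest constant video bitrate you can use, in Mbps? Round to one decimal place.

9.3 Mbps

Budget: 17 GiB = 146028.9 Mb.
Stream payload after overhead: 146028.9 / 1.03 = 141775.6 Mb.
4 h 13 min = 253 min = 15180 s
Total bitrate budget: 141775.6 Mb / 15180 s = 9.340 Mbps.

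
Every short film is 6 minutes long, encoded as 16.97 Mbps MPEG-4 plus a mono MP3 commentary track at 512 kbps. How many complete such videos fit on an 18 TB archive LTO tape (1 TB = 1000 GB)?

6 min = 360 s
Audio: 512 kbps = 0.512 Mbps.
Total bitrate: 17.482 Mbps.
Per item: 17.482 Mbps × 360 s = 6,294 Mb = 786.7 MB.
Capacity: 18 TB = 144,000,000 Mb; 22880.68 items → 22880 complete.

22880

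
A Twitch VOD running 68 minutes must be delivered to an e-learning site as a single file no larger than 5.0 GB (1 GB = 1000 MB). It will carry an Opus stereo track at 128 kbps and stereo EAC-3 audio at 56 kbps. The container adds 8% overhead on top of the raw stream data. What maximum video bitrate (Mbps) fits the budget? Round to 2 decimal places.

Budget: 5.0 GB = 40000.0 Mb.
Stream payload after overhead: 40000.0 / 1.08 = 37037.0 Mb.
68 min = 4080 s
Total bitrate budget: 37037.0 Mb / 4080 s = 9.078 Mbps.
Audio total: 128 + 56 = 184 kbps = 0.184 Mbps.
Video: 9.078 − 0.184 = 8.894 Mbps.

8.89 Mbps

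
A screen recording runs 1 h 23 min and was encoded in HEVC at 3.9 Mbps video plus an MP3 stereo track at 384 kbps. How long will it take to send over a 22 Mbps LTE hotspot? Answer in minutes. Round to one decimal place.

1 h 23 min = 83 min = 4980 s
Audio: 384 kbps = 0.384 Mbps.
Total bitrate: 4.284 Mbps.
File: 4.284 Mbps × 4980 s = 21334.3 Mb.
At 22 Mbps: 21334.3 / 22 = 969.7 s ≈ 16.2 minutes.

16.2 minutes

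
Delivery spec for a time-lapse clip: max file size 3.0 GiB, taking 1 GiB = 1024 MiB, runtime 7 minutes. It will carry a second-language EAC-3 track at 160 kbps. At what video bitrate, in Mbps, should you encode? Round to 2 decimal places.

Budget: 3.0 GiB = 25769.8 Mb.
7 min = 420 s
Total bitrate budget: 25769.8 Mb / 420 s = 61.357 Mbps.
Audio: 160 kbps = 0.160 Mbps.
Video: 61.357 − 0.160 = 61.197 Mbps.

61.20 Mbps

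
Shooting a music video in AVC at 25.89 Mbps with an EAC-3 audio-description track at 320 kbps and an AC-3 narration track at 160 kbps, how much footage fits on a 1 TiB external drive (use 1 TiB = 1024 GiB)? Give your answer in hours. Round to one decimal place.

Audio total: 320 + 160 = 480 kbps = 0.480 Mbps.
Total bitrate: 25.89 + 0.480 = 26.370 Mbps.
Capacity: 1 TiB = 8,796,093 Mb.
Recording time: 8,796,093 / 26.370 = 333,564 s ≈ 92.7 hours.

92.7 hours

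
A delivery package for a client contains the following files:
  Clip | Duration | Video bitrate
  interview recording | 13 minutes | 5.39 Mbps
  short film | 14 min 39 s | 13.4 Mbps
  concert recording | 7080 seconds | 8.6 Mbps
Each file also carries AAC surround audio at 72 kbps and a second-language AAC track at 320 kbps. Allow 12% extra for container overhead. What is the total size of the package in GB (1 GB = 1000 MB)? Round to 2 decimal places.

11.24 GB

Audio total: 72 + 320 = 392 kbps = 0.392 Mbps.
interview recording: 5.782 Mbps × 780 s × 1.12 = 5051.2 Mb
short film: 13.792 Mbps × 879 s × 1.12 = 13577.9 Mb
concert recording: 8.992 Mbps × 7080 s × 1.12 = 71303.0 Mb
Total: 89932.1 Mb = 11241.5 MB.
= 11.24 GB.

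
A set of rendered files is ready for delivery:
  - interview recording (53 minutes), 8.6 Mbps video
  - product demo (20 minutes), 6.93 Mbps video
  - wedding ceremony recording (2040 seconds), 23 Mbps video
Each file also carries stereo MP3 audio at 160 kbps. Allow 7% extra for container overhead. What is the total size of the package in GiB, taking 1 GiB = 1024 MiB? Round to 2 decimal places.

Audio: 160 kbps = 0.160 Mbps.
interview recording: 8.760 Mbps × 3180 s × 1.07 = 29806.8 Mb
product demo: 7.090 Mbps × 1200 s × 1.07 = 9103.6 Mb
wedding ceremony recording: 23.160 Mbps × 2040 s × 1.07 = 50553.6 Mb
Total: 89464.0 Mb = 11183.0 MB.
= 10.41 GiB.

10.41 GiB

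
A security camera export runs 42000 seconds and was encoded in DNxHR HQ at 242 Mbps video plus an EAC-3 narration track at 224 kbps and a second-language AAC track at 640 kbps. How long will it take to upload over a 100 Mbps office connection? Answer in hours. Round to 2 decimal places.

28.33 hours

Audio total: 224 + 640 = 864 kbps = 0.864 Mbps.
Total bitrate: 242.864 Mbps.
File: 242.864 Mbps × 42000 s = 10200288.0 Mb.
At 100 Mbps: 10200288.0 / 100 = 102002.9 s ≈ 28.3 hours.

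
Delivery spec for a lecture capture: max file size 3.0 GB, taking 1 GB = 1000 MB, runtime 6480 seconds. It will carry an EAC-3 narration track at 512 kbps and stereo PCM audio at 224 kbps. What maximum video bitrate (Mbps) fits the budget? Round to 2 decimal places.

2.97 Mbps

Budget: 3.0 GB = 24000.0 Mb.
Total bitrate budget: 24000.0 Mb / 6480 s = 3.704 Mbps.
Audio total: 512 + 224 = 736 kbps = 0.736 Mbps.
Video: 3.704 − 0.736 = 2.968 Mbps.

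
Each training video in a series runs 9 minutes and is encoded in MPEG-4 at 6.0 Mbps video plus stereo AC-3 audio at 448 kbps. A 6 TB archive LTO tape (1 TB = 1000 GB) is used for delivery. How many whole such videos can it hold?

9 min = 540 s
Audio: 448 kbps = 0.448 Mbps.
Total bitrate: 6.448 Mbps.
Per item: 6.448 Mbps × 540 s = 3,482 Mb = 435.2 MB.
Capacity: 6 TB = 48,000,000 Mb; 13785.50 items → 13785 complete.

13785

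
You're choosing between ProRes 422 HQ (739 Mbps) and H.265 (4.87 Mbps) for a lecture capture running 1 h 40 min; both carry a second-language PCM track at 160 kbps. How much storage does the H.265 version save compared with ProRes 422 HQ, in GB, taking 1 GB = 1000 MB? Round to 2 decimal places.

1 h 40 min = 100 min = 6000 s
Audio: 160 kbps = 0.160 Mbps.
ProRes 422 HQ: 739.160 Mbps × 6000 s = 4434960.0 Mb = 554.370 GB.
H.265: 5.030 Mbps × 6000 s = 30180.0 Mb = 3.772 GB.
Saving: 554.370 − 3.772 = 550.597 GB.

550.60 GB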